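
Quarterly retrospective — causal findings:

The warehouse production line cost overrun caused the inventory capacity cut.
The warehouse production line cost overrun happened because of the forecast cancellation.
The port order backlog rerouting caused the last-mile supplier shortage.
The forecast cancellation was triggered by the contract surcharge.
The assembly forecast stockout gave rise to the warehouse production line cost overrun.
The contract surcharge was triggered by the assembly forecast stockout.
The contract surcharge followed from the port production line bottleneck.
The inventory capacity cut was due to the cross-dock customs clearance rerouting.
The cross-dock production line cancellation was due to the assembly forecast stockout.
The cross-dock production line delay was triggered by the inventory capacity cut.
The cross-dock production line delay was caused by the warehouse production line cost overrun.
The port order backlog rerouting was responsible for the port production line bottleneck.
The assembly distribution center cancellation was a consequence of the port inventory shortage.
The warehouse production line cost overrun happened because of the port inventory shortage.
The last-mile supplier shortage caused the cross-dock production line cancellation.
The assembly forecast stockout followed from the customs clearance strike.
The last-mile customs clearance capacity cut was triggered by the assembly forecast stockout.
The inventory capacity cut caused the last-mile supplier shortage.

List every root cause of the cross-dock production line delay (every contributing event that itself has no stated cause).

Tracing upstream from the cross-dock production line delay: the cross-dock production line delay ← the warehouse production line cost overrun ← the forecast cancellation ← the contract surcharge ← the port production line bottleneck ← the port order backlog rerouting.
A separate upstream branch: the cross-dock production line delay ← the warehouse production line cost overrun ← the assembly forecast stockout ← the customs clearance strike.
A separate upstream branch: the cross-dock production line delay ← the inventory capacity cut ← the cross-dock customs clearance rerouting.
A separate upstream branch: the cross-dock production line delay ← the warehouse production line cost overrun ← the port inventory shortage.
Each of those chain origins has no stated cause.

the cross-dock customs clearance rerouting, the customs clearance strike, the port inventory shortage, the port order backlog rerouting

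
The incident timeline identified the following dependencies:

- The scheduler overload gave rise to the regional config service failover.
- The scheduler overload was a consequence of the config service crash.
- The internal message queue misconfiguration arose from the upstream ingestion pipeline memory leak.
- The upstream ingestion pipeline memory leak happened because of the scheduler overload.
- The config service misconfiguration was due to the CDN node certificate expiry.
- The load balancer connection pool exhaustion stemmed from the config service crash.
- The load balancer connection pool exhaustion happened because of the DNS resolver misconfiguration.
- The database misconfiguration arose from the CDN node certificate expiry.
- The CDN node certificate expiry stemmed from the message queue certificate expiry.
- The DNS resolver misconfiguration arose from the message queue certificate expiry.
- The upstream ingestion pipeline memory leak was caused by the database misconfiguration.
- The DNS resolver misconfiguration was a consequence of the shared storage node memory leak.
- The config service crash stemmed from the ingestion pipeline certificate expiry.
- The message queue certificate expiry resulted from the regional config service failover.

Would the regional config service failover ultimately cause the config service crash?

No

The regional config service failover leads to the message queue certificate expiry, the DNS resolver misconfiguration, the load balancer connection pool exhaustion, the CDN node certificate expiry, the database misconfiguration, the upstream ingestion pipeline memory leak, the internal message queue misconfiguration, the config service misconfiguration; the config service crash is not among them.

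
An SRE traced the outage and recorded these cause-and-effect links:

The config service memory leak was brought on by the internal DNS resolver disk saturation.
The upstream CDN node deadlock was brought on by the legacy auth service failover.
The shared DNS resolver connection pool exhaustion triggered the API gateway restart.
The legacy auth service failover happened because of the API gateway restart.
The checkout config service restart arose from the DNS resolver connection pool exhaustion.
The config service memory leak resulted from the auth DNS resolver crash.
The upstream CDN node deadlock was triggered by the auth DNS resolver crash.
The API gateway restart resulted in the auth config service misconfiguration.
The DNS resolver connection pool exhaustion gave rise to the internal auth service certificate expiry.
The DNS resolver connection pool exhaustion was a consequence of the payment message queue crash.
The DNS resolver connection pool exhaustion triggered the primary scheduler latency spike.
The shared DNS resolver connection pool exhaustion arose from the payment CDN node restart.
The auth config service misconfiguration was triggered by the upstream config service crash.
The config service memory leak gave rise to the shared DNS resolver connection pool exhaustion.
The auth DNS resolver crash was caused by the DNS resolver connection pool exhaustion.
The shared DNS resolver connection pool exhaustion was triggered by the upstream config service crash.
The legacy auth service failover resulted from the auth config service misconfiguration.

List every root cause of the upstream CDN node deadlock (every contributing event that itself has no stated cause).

Tracing upstream from the upstream CDN node deadlock: the upstream CDN node deadlock ← the auth DNS resolver crash ← the DNS resolver connection pool exhaustion ← the payment message queue crash.
A separate upstream branch: the upstream CDN node deadlock ← the legacy auth service failover ← the API gateway restart ← the shared DNS resolver connection pool exhaustion ← the config service memory leak ← the internal DNS resolver disk saturation.
A separate upstream branch: the upstream CDN node deadlock ← the legacy auth service failover ← the API gateway restart ← the shared DNS resolver connection pool exhaustion ← the payment CDN node restart.
A separate upstream branch: the upstream CDN node deadlock ← the legacy auth service failover ← the auth config service misconfiguration ← the upstream config service crash.
Each of those chain origins has no stated cause.

the internal DNS resolver disk saturation, the payment CDN node restart, the payment message queue crash, the upstream config service crash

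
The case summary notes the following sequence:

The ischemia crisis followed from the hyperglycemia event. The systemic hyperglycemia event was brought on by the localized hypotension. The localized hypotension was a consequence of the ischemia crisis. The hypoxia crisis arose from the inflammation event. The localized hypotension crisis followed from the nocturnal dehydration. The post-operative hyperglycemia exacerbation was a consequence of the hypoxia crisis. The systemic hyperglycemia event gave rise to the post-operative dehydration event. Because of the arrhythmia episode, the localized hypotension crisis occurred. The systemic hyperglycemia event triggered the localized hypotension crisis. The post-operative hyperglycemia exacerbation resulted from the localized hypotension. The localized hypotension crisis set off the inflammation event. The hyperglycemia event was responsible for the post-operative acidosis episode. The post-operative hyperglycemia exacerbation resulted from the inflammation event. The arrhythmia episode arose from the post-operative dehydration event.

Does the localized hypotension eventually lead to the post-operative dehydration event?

There is a causal chain: the localized hypotension → the systemic hyperglycemia event → the post-operative dehydration event.

Yes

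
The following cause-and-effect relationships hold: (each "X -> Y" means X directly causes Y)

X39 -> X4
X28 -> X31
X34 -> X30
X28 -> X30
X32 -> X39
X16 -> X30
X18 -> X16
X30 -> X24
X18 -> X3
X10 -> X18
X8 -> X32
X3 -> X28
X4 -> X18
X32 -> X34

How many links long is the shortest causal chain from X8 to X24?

Shortest chain: X8 → X32 → X34 → X30 → X24.

4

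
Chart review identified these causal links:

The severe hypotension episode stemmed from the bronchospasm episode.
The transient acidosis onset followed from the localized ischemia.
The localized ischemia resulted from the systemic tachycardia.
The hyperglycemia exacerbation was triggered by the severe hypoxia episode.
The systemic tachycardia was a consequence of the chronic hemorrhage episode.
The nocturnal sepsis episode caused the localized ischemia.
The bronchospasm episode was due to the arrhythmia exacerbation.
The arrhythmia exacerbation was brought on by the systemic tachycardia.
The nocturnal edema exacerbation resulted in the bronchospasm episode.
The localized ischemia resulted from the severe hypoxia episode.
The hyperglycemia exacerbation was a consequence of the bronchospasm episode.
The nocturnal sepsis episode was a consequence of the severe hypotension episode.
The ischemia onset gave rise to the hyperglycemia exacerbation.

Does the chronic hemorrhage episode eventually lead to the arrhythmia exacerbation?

Yes

There is a causal chain: the chronic hemorrhage episode → the systemic tachycardia → the arrhythmia exacerbation.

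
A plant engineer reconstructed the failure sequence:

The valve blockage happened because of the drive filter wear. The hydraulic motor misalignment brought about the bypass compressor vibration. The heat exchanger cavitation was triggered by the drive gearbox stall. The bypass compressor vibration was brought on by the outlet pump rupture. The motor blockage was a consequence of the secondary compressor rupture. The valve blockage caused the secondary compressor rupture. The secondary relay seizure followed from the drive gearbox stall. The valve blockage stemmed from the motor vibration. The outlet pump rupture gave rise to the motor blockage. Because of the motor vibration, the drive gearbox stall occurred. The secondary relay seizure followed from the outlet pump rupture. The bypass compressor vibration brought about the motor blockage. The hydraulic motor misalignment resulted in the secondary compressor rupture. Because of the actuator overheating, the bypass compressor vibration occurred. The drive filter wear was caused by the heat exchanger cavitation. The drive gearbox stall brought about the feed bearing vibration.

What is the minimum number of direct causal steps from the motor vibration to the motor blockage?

3

Shortest chain: the motor vibration → the valve blockage → the secondary compressor rupture → the motor blockage.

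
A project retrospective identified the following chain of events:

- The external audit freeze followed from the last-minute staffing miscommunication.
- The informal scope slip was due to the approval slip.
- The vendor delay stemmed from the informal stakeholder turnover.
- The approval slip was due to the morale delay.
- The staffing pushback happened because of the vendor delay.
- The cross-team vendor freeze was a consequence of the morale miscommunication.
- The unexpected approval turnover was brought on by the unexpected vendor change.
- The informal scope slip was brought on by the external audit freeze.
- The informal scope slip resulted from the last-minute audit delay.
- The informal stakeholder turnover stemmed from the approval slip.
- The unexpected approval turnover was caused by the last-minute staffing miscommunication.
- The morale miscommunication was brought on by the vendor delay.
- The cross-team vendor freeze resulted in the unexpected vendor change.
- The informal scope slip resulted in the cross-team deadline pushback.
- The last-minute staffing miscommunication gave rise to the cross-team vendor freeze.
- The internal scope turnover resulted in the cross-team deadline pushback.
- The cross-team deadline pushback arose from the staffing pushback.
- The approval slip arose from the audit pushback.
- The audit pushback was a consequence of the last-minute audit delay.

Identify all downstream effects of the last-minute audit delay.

the approval slip, the audit pushback, the cross-team deadline pushback, the cross-team vendor freeze, the informal scope slip, the informal stakeholder turnover, the morale miscommunication, the staffing pushback, the unexpected approval turnover, the unexpected vendor change, the vendor delay

Direct effects: the audit pushback, the informal scope slip.
2 steps out: the approval slip, the cross-team deadline pushback.
3 steps out: the informal stakeholder turnover.
4 steps out: the vendor delay.
5 steps out: the staffing pushback, the morale miscommunication.
6 steps out: the cross-team vendor freeze.
7 steps out: the unexpected vendor change.
8 steps out: the unexpected approval turnover.
Not reachable from it: the morale delay, the last-minute staffing miscommunication, the internal scope turnover, the external audit freeze.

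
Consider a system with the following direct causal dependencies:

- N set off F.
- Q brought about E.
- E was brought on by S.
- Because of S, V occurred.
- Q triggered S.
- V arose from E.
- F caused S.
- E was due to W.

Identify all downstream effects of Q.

Direct effects: S, E.
2 steps out: V.
Not reachable from it: W, N, F.

E, S, V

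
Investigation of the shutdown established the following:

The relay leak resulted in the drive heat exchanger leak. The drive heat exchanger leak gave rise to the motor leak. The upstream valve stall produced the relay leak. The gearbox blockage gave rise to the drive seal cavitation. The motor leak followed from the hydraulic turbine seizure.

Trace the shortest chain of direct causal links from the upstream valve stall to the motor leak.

the upstream valve stall → the relay leak
the relay leak → the drive heat exchanger leak
the drive heat exchanger leak → the motor leak
Length: 3 steps.

the upstream valve stall → the relay leak → the drive heat exchanger leak → the motor leak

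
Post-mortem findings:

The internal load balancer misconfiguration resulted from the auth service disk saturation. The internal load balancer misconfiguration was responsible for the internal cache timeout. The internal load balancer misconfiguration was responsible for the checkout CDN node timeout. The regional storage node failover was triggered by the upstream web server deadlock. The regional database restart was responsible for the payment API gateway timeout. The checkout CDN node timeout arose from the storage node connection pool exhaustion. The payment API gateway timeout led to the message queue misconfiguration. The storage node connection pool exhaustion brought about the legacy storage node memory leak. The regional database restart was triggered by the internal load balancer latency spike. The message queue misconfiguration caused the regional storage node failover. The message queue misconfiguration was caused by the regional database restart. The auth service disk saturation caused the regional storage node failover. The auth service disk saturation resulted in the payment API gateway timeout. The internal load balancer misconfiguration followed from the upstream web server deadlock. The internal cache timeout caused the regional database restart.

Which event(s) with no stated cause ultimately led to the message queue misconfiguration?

the auth service disk saturation, the internal load balancer latency spike, the upstream web server deadlock

Tracing upstream from the message queue misconfiguration: the message queue misconfiguration ← the payment API gateway timeout ← the auth service disk saturation.
A separate upstream branch: the message queue misconfiguration ← the regional database restart ← the internal cache timeout ← the internal load balancer misconfiguration ← the upstream web server deadlock.
A separate upstream branch: the message queue misconfiguration ← the regional database restart ← the internal load balancer latency spike.
Each of those chain origins has no stated cause.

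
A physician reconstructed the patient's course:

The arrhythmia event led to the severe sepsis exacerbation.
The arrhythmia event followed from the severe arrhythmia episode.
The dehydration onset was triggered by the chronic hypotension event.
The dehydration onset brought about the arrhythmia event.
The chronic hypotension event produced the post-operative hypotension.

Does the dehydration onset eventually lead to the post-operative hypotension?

No

The dehydration onset leads to the arrhythmia event, the severe sepsis exacerbation; the post-operative hypotension is not among them.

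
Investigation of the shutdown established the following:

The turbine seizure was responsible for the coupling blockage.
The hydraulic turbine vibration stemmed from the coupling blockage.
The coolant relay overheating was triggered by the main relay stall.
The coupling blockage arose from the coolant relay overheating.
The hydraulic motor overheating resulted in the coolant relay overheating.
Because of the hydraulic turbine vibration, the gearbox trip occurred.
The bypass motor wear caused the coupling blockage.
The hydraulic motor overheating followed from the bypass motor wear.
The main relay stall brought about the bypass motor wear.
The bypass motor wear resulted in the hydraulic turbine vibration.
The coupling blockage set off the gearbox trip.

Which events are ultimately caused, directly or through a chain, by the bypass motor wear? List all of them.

Direct effects: the hydraulic motor overheating, the coupling blockage, the hydraulic turbine vibration.
2 steps out: the coolant relay overheating, the gearbox trip.
Not reachable from it: the main relay stall, the turbine seizure.

the coolant relay overheating, the coupling blockage, the gearbox trip, the hydraulic motor overheating, the hydraulic turbine vibration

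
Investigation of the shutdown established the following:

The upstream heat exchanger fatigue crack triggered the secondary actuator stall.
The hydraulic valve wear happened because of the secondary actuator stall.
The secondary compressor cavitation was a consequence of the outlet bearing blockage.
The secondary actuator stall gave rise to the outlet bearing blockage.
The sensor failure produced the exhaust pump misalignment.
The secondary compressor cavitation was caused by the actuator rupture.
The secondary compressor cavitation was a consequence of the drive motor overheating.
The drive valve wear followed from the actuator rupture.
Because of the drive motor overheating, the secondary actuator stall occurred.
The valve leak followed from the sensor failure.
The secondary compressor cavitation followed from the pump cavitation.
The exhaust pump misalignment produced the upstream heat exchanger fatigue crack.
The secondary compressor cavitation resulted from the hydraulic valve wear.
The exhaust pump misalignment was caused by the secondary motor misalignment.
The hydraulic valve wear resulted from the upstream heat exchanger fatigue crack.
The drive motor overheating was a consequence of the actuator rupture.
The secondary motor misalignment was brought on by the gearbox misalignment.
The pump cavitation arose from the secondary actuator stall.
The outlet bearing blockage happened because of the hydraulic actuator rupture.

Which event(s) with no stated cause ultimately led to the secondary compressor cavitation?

the actuator rupture, the gearbox misalignment, the hydraulic actuator rupture, the sensor failure

Tracing upstream from the secondary compressor cavitation: the secondary compressor cavitation ← the hydraulic valve wear ← the upstream heat exchanger fatigue crack ← the exhaust pump misalignment ← the sensor failure.
A separate upstream branch: the secondary compressor cavitation ← the outlet bearing blockage ← the hydraulic actuator rupture.
A separate upstream branch: the secondary compressor cavitation ← the hydraulic valve wear ← the upstream heat exchanger fatigue crack ← the exhaust pump misalignment ← the secondary motor misalignment ← the gearbox misalignment.
A separate upstream branch: the secondary compressor cavitation ← the actuator rupture.
Each of those chain origins has no stated cause.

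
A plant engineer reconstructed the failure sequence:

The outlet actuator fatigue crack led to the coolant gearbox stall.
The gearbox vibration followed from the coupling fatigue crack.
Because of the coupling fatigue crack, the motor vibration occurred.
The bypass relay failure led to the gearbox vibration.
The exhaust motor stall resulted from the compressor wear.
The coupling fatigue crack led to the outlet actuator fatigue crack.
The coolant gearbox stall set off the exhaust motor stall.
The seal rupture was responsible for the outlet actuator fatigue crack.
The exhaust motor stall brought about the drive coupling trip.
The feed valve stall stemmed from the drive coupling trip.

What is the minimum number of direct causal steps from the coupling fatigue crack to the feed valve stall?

5

Shortest chain: the coupling fatigue crack → the outlet actuator fatigue crack → the coolant gearbox stall → the exhaust motor stall → the drive coupling trip → the feed valve stall.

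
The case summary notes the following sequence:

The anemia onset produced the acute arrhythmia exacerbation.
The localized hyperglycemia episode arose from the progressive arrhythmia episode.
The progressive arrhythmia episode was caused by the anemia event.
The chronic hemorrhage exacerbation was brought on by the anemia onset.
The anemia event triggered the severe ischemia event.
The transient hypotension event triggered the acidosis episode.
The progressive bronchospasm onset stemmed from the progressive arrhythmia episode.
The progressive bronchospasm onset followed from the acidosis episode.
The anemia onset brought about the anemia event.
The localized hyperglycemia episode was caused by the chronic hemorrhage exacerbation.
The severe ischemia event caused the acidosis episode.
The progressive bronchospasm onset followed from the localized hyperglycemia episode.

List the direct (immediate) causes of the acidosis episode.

Upstream contributors include the anemia onset, the anemia event, but only the severe ischemia event, the transient hypotension event feed directly into the acidosis episode.

the severe ischemia event, the transient hypotension event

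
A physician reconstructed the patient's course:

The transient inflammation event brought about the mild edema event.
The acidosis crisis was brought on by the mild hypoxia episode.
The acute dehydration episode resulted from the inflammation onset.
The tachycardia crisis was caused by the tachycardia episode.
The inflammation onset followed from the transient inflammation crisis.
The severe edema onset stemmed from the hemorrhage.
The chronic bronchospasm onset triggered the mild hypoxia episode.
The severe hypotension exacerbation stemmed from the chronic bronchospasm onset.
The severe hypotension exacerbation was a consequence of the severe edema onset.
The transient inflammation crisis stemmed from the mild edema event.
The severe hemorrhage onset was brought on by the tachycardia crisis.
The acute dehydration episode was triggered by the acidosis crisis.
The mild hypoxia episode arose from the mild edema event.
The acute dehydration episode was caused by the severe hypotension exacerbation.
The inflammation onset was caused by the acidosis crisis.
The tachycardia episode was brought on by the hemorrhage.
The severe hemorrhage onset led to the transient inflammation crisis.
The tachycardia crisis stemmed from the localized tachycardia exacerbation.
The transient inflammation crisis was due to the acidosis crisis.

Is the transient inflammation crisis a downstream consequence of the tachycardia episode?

Yes

There is a causal chain: the tachycardia episode → the tachycardia crisis → the severe hemorrhage onset → the transient inflammation crisis.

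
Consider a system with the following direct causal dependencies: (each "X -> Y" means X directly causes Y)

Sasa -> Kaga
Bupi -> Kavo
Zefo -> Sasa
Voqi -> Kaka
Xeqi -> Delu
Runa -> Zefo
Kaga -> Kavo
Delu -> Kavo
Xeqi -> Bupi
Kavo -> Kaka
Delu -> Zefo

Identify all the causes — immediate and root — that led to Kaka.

Immediate causes of Kaka: Voqi, Kavo.
Further upstream: Xeqi, Delu, Runa, Zefo, Bupi, Sasa, Kaga.

Bupi, Delu, Kaga, Kavo, Runa, Sasa, Voqi, Xeqi, Zefo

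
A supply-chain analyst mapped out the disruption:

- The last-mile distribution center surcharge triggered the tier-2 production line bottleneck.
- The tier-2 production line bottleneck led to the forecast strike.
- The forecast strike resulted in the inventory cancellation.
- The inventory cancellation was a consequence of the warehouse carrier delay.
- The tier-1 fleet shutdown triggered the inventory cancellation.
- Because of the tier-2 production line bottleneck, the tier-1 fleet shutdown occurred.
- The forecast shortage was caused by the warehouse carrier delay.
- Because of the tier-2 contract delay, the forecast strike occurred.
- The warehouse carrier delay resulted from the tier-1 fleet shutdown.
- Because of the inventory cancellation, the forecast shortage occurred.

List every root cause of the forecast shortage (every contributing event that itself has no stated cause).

Tracing upstream from the forecast shortage: the forecast shortage ← the warehouse carrier delay ← the tier-1 fleet shutdown ← the tier-2 production line bottleneck ← the last-mile distribution center surcharge.
A separate upstream branch: the forecast shortage ← the inventory cancellation ← the forecast strike ← the tier-2 contract delay.
Each of those chain origins has no stated cause.

the last-mile distribution center surcharge, the tier-2 contract delay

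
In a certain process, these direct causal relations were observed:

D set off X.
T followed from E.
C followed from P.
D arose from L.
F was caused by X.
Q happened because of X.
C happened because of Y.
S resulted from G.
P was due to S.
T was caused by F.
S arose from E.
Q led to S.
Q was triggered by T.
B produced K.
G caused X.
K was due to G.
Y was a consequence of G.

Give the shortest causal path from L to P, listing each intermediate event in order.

L → D
D → X
X → Q
Q → S
S → P
Length: 5 steps.

L → D → X → Q → S → P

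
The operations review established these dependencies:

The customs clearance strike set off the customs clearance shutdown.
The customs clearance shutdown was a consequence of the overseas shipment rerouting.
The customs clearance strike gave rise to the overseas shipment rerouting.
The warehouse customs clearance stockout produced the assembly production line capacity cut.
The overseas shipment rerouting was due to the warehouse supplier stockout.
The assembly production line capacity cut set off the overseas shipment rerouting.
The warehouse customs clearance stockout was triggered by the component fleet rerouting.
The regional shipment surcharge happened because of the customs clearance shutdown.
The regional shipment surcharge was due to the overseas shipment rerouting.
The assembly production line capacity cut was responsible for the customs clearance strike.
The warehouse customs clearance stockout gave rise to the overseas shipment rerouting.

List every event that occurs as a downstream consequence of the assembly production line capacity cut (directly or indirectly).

the customs clearance shutdown, the customs clearance strike, the overseas shipment rerouting, the regional shipment surcharge

Direct effects: the customs clearance strike, the overseas shipment rerouting.
2 steps out: the customs clearance shutdown, the regional shipment surcharge.
Not reachable from it: the component fleet rerouting, the warehouse customs clearance stockout, the warehouse supplier stockout.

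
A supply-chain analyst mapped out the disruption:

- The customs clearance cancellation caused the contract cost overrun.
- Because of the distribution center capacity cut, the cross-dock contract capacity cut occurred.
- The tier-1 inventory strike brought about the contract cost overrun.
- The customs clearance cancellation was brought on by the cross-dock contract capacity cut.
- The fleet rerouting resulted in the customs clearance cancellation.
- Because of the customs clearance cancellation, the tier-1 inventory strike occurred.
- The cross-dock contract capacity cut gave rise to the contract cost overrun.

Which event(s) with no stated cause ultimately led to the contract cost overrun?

the distribution center capacity cut, the fleet rerouting

Tracing upstream from the contract cost overrun: the contract cost overrun ← the cross-dock contract capacity cut ← the distribution center capacity cut.
A separate upstream branch: the contract cost overrun ← the customs clearance cancellation ← the fleet rerouting.
Each of those chain origins has no stated cause.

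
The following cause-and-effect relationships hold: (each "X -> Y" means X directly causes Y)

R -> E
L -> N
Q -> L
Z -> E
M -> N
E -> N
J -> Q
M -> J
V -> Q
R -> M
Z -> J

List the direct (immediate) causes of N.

E, L, M

Upstream contributors include R, Z, J, V, Q, but only E, L, M feed directly into N.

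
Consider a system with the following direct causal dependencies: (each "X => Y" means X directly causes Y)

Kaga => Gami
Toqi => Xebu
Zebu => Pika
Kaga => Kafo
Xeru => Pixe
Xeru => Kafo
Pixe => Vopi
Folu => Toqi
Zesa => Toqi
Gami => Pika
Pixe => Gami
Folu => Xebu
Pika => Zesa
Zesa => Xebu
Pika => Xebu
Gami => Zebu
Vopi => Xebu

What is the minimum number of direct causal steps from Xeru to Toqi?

Shortest chain: Xeru → Pixe → Gami → Pika → Zesa → Toqi.

5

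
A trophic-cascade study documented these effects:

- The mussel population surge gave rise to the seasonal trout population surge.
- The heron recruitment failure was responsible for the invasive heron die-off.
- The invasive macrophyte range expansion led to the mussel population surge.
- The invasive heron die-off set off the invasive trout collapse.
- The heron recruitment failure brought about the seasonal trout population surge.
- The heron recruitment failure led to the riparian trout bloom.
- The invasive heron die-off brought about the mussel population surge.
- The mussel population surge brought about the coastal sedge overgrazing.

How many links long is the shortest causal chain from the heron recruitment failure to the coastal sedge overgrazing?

Shortest chain: the heron recruitment failure → the invasive heron die-off → the mussel population surge → the coastal sedge overgrazing.

3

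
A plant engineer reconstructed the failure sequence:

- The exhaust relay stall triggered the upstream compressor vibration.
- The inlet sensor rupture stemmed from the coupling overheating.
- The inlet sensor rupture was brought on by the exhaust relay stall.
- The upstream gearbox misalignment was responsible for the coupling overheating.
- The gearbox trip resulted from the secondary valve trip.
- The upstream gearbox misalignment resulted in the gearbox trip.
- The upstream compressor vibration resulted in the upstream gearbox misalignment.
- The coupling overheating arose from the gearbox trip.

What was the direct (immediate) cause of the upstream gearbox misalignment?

the upstream compressor vibration

Upstream contributors include the exhaust relay stall, but only the upstream compressor vibration feeds directly into the upstream gearbox misalignment.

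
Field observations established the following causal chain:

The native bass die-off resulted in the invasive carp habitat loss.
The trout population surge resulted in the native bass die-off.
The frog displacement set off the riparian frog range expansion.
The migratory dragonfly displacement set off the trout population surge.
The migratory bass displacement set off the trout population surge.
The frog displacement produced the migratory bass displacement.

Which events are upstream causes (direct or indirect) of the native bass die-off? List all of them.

the frog displacement, the migratory bass displacement, the migratory dragonfly displacement, the trout population surge

Immediate cause of the native bass die-off: the trout population surge.
Further upstream: the frog displacement, the migratory bass displacement, the migratory dragonfly displacement.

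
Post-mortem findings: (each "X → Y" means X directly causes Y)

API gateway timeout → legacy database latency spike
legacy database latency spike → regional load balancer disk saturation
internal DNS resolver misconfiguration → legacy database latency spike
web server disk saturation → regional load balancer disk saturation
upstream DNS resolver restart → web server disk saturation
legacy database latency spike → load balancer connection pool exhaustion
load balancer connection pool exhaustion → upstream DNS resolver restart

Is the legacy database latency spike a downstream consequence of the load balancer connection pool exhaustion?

The load balancer connection pool exhaustion leads to the upstream DNS resolver restart, the web server disk saturation, the regional load balancer disk saturation; the legacy database latency spike is not among them.

No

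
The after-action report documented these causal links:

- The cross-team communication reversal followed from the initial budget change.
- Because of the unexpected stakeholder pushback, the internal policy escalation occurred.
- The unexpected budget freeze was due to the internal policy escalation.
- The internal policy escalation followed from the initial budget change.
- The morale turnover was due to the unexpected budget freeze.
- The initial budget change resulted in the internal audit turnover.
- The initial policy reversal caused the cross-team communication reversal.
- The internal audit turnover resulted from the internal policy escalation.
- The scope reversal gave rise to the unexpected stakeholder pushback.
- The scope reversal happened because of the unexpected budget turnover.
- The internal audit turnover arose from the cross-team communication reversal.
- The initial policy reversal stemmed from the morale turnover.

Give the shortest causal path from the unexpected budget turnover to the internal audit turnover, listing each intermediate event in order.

the unexpected budget turnover → the scope reversal
the scope reversal → the unexpected stakeholder pushback
the unexpected stakeholder pushback → the internal policy escalation
the internal policy escalation → the internal audit turnover
Length: 4 steps.

the unexpected budget turnover → the scope reversal → the unexpected stakeholder pushback → the internal policy escalation → the internal audit turnover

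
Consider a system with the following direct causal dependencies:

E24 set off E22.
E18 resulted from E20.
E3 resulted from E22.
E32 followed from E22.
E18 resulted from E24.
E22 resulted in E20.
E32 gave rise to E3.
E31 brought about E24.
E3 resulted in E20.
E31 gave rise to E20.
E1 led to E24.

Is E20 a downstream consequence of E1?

Yes

There is a causal chain: E1 → E24 → E22 → E20.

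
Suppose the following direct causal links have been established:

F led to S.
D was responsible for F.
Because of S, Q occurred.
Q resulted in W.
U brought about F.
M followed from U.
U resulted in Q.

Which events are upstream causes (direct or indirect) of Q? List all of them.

Immediate causes of Q: U, S.
Further upstream: F, D.

D, F, S, U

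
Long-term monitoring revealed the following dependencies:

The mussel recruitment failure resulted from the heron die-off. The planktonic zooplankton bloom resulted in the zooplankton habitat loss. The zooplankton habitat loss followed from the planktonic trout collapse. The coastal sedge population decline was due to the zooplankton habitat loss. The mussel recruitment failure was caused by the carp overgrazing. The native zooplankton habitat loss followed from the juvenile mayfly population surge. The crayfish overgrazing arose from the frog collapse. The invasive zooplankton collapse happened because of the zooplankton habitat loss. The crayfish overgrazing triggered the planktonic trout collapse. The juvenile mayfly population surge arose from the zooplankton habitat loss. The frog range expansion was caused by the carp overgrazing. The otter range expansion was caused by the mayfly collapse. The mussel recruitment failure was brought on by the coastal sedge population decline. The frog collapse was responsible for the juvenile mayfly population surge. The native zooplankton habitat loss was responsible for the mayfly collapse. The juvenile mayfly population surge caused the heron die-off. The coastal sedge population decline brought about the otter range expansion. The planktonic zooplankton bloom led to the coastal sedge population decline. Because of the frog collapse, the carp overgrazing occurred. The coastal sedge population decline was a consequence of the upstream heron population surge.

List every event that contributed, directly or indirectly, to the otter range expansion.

the coastal sedge population decline, the crayfish overgrazing, the frog collapse, the juvenile mayfly population surge, the mayfly collapse, the native zooplankton habitat loss, the planktonic trout collapse, the planktonic zooplankton bloom, the upstream heron population surge, the zooplankton habitat loss

Immediate causes of the otter range expansion: the coastal sedge population decline, the mayfly collapse.
Further upstream: the planktonic zooplankton bloom, the frog collapse, the crayfish overgrazing, the planktonic trout collapse, the zooplankton habitat loss, the juvenile mayfly population surge, the upstream heron population surge, the native zooplankton habitat loss.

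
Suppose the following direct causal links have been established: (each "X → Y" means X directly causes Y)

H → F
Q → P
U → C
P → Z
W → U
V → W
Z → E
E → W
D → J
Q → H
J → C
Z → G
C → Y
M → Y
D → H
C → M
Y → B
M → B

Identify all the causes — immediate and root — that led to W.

Immediate causes of W: E, V.
Further upstream: Q, P, Z.

E, P, Q, V, Z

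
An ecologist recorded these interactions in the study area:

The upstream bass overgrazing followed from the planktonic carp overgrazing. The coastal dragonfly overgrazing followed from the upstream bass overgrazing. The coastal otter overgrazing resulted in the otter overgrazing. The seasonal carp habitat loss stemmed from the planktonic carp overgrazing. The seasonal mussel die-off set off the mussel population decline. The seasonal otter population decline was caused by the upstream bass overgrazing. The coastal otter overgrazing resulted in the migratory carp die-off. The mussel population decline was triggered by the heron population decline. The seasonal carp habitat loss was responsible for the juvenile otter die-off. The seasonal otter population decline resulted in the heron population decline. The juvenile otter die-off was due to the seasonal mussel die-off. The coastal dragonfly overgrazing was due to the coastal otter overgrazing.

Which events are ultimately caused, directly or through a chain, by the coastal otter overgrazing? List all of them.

the coastal dragonfly overgrazing, the migratory carp die-off, the otter overgrazing

Direct effects: the otter overgrazing, the migratory carp die-off, the coastal dragonfly overgrazing.
Not reachable from it: the planktonic carp overgrazing, the upstream bass overgrazing, the seasonal mussel die-off, the seasonal otter population decline, the heron population decline, the seasonal carp habitat loss, the mussel population decline, the juvenile otter die-off.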